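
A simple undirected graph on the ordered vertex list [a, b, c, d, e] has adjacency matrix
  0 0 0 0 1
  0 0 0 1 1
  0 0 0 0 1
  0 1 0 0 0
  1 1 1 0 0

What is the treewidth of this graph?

A width-1 tree decomposition is:
Bags: B1 = {b, d}  B2 = {b, e}  B3 = {c, e}  B4 = {a, e}
Tree: B1–B2, B2–B3, B2–B4
Each bag holds 2 vertices, so the decomposition has width 1, which upper-bounds the treewidth. Any graph with an edge has treewidth ≥ 1, and G has the edge b–d. Therefore the treewidth is 1.

1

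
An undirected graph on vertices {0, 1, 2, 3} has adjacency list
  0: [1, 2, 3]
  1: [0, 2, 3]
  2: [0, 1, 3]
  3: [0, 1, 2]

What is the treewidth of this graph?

A width-3 tree decomposition is:
Bags: B1 = {0, 1, 2, 3}
Tree: (single bag)
A single bag containing all 4 vertices is trivially a valid decomposition of width 3. Conversely, {0, 1, 2, 3} is a clique of size 4, and the vertices of any clique must share a bag in every tree decomposition; so some bag has ≥ 4 vertices and tw(G) ≥ 3. Combining the bounds, tw(G) = 3.

3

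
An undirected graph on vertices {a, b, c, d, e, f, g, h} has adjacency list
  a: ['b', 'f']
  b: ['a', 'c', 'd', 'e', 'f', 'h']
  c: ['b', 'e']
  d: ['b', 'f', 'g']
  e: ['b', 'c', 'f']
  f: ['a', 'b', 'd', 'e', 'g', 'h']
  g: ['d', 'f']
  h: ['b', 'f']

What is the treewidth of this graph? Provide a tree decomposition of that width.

Each bag holds 3 vertices, so the decomposition has width 2, which upper-bounds the treewidth. For the lower bound, the 3 vertices {b, c, e} are pairwise adjacent, and any tree decomposition puts a clique entirely inside one bag — forcing width ≥ 2. The upper and lower bounds meet at 2, so that is the treewidth.

Treewidth 2.
One optimal decomposition is:
Bags: B1 = {b, d, f}  B2 = {a, b, f}  B3 = {b, f, h}  B4 = {d, f, g}  B5 = {b, e, f}  B6 = {b, c, e}
Tree: B1–B2, B2–B3, B1–B4, B3–B5, B5–B6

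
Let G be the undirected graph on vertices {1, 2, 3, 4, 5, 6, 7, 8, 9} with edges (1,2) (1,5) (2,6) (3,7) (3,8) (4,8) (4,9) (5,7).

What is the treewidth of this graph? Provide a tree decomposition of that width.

Treewidth 1.
One such decomposition:
Bags: B1 = {4, 9}  B2 = {4, 8}  B3 = {3, 8}  B4 = {3, 7}  B5 = {5, 7}  B6 = {1, 5}  B7 = {1, 2}  B8 = {2, 6}
Tree: B1–B2, B2–B3, B3–B4, B4–B5, B5–B6, B6–B7, B7–B8

The largest bag has 2 vertices, giving width 1; this decomposition certifies tw(G) ≤ 1. G has an edge, so its treewidth is at least 1. Combining the bounds, tw(G) = 1.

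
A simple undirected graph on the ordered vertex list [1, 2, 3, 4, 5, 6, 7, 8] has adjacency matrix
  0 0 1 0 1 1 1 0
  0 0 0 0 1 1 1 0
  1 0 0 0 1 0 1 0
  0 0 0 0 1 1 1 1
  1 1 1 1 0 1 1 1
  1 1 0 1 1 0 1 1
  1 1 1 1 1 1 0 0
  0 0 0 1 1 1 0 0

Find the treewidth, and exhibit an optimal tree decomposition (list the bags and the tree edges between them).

The largest bag has 4 vertices, giving width 3; this decomposition certifies tw(G) ≤ 3. For the lower bound, the 4 vertices {1, 3, 5, 7} are pairwise adjacent, and any tree decomposition puts a clique entirely inside one bag — forcing width ≥ 3. Therefore the treewidth is 3.

Treewidth 3.
One such decomposition:
Bags: B1 = {4, 5, 6, 7}  B2 = {1, 5, 6, 7}  B3 = {2, 5, 6, 7}  B4 = {4, 5, 6, 8}  B5 = {1, 3, 5, 7}
Tree: B1–B2, B2–B3, B1–B4, B2–B5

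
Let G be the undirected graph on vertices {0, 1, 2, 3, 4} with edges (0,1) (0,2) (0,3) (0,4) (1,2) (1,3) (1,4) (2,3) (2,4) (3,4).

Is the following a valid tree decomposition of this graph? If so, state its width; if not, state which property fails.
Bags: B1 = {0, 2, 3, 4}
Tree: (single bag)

No — vertex 1 appears in no bag.

A tree decomposition must satisfy three properties: every vertex lies in some bag; for every edge, both endpoints lie together in some bag; and for every vertex, the bags containing it form a connected subtree. Here vertex 1 appears in no bag, so the decomposition is invalid.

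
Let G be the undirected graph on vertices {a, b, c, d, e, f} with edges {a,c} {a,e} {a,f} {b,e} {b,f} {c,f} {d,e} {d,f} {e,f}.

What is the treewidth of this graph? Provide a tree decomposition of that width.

Treewidth 2.
One optimal decomposition is:
Bags: B1 = {b, e, f}  B2 = {a, e, f}  B3 = {d, e, f}  B4 = {a, c, f}
Tree: B1–B2, B2–B3, B2–B4

Each bag holds 3 vertices, so the decomposition has width 2, which upper-bounds the treewidth. For the lower bound, the 3 vertices {d, e, f} are pairwise adjacent, and any tree decomposition puts a clique entirely inside one bag — forcing width ≥ 2. Hence tw(G) = 2 exactly.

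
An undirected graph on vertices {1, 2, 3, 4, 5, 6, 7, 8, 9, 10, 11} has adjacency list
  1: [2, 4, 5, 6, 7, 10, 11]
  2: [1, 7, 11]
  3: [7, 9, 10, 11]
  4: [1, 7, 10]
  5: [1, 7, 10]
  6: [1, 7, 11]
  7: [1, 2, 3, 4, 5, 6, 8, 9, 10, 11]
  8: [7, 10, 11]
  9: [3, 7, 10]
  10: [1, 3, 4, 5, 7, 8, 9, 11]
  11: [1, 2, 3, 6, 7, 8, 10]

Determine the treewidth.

A width-3 tree decomposition is:
Bags: B1 = {1, 6, 7, 11}  B2 = {1, 7, 10, 11}  B3 = {1, 5, 7, 10}  B4 = {3, 7, 10, 11}  B5 = {3, 7, 9, 10}  B6 = {7, 8, 10, 11}  B7 = {1, 2, 7, 11}  B8 = {1, 4, 7, 10}
Tree: B1–B2, B2–B3, B2–B4, B4–B5, B4–B6, B2–B7, B3–B8
Every bag has size at most 4, so the width is 4 − 1 = 3 and tw(G) ≤ 3. On the other hand G contains the 4-clique {1, 2, 7, 11}. A clique must lie in a single bag of any decomposition, so no decomposition can have width below 3. Combining the bounds, tw(G) = 3.

3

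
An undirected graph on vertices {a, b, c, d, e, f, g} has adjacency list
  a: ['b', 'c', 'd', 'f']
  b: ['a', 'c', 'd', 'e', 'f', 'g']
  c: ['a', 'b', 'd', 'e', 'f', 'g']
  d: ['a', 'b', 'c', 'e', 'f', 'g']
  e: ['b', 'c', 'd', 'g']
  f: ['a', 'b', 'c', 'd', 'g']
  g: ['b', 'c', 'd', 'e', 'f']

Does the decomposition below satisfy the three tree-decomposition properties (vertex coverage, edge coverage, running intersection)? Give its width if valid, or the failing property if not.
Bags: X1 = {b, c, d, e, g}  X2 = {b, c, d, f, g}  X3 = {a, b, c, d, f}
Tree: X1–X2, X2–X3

Yes; width 4.

Checking the three conditions: (i) the bags cover all of {a, b, c, d, e, f, g}; (ii) for each edge, some bag contains both endpoints; (iii) the bags containing any fixed vertex form a subtree. All hold, so the decomposition is valid with width 5 − 1 = 4.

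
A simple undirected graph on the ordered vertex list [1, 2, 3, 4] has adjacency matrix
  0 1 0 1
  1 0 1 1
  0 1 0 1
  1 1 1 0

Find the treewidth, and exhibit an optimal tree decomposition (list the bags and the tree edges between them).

Each bag holds 3 vertices, so the decomposition has width 2, which upper-bounds the treewidth. Conversely, {1, 2, 4} is a clique of size 3, and the vertices of any clique must share a bag in every tree decomposition; so some bag has ≥ 3 vertices and tw(G) ≥ 2. The upper and lower bounds meet at 2, so that is the treewidth.

Treewidth 2.
Bags: B1 = {2, 3, 4}  B2 = {1, 2, 4}
Tree: B1–B2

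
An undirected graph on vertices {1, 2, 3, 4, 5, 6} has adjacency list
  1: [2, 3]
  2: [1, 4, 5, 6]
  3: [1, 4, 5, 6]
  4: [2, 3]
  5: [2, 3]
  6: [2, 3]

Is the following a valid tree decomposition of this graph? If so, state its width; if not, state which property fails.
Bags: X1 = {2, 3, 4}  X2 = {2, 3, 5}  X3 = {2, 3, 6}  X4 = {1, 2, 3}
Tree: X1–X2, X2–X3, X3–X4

Vertex coverage: the bags together contain {1, 2, 3, 4, 5, 6}, the full vertex set. Edge coverage: each edge of G has both endpoints in at least one bag. Running intersection: for every vertex, the bags containing it form a connected subtree. All three properties hold, so this is a valid tree decomposition of width max|bag| − 1 = 2, and hence tw(G) ≤ 2.

Yes; width 2.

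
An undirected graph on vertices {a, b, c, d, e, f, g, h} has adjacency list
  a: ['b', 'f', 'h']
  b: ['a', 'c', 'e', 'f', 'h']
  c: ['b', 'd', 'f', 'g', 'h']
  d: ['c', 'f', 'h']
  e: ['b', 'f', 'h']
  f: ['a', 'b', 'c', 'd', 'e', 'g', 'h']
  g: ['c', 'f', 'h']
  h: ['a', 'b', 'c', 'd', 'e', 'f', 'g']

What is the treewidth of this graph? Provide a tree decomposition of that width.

Treewidth 3.
Bags: B1 = {c, d, f, h}  B2 = {b, c, f, h}  B3 = {b, e, f, h}  B4 = {c, f, g, h}  B5 = {a, b, f, h}
Tree: B1–B2, B2–B3, B2–B4, B3–B5

Each bag holds 4 vertices, so the decomposition has width 3, which upper-bounds the treewidth. For the lower bound, the 4 vertices {c, d, f, h} are pairwise adjacent, and any tree decomposition puts a clique entirely inside one bag — forcing width ≥ 3. Hence tw(G) = 3 exactly.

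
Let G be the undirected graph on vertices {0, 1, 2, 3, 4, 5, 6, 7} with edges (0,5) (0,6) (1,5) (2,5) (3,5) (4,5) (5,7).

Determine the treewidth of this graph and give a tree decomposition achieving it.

Each bag holds 2 vertices, so the decomposition has width 1, which upper-bounds the treewidth. Since G has at least one edge (e.g. 5–4), it is not an edgeless graph, so tw(G) ≥ 1. Therefore the treewidth is 1.

Treewidth 1.
Bags: B1 = {4, 5}  B2 = {0, 5}  B3 = {0, 6}  B4 = {1, 5}  B5 = {2, 5}  B6 = {3, 5}  B7 = {5, 7}
Tree: B1–B2, B2–B3, B2–B4, B1–B5, B1–B6, B4–B7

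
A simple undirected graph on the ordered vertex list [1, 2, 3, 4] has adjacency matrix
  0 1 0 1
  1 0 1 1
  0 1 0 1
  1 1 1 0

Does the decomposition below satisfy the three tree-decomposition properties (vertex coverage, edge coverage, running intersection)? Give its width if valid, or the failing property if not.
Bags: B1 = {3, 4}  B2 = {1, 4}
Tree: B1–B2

No — vertex 2 appears in no bag.

A tree decomposition must satisfy three properties: every vertex lies in some bag; for every edge, both endpoints lie together in some bag; and for every vertex, the bags containing it form a connected subtree. Here vertex 2 appears in no bag, so the decomposition is invalid.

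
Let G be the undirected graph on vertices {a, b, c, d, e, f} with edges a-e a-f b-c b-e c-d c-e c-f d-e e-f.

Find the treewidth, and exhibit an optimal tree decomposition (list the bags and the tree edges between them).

Treewidth 2.
Bags: B1 = {c, e, f}  B2 = {a, e, f}  B3 = {b, c, e}  B4 = {c, d, e}
Tree: B1–B2, B1–B3, B1–B4

Every bag has size at most 3, so the width is 3 − 1 = 2 and tw(G) ≤ 2. On the other hand G contains the 3-clique {c, d, e}. A clique must lie in a single bag of any decomposition, so no decomposition can have width below 2. Therefore the treewidth is 2.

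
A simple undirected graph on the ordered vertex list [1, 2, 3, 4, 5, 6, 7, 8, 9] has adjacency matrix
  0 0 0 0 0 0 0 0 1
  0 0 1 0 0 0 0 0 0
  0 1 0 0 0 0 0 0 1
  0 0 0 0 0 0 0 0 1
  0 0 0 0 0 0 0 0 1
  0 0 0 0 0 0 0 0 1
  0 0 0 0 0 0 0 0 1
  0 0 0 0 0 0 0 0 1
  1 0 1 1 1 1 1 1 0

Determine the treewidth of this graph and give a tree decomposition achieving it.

Every bag has size at most 2, so the width is 2 − 1 = 1 and tw(G) ≤ 1. G has an edge, so its treewidth is at least 1. Combining the bounds, tw(G) = 1.

Treewidth 1.
One such decomposition:
Bags: B1 = {3, 9}  B2 = {7, 9}  B3 = {6, 9}  B4 = {1, 9}  B5 = {8, 9}  B6 = {4, 9}  B7 = {2, 3}  B8 = {5, 9}
Tree: B1–B2, B1–B3, B2–B4, B3–B5, B2–B6, B1–B7, B1–B8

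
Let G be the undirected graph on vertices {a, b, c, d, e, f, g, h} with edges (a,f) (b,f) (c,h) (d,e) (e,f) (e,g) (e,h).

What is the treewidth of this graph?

A width-1 tree decomposition is:
Bags: B1 = {e, f}  B2 = {e, g}  B3 = {d, e}  B4 = {e, h}  B5 = {b, f}  B6 = {a, f}  B7 = {c, h}
Tree: B1–B2, B2–B3, B2–B4, B1–B5, B1–B6, B4–B7
The largest bag has 2 vertices, giving width 1; this decomposition certifies tw(G) ≤ 1. Any graph with an edge has treewidth ≥ 1, and G has the edge e–f. Hence tw(G) = 1 exactly.

1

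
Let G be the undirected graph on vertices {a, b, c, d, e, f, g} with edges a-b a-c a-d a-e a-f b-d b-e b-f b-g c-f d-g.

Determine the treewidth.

A width-2 tree decomposition is:
Bags: B1 = {a, b, e}  B2 = {a, b, d}  B3 = {a, b, f}  B4 = {a, c, f}  B5 = {b, d, g}
Tree: B1–B2, B1–B3, B3–B4, B2–B5
Every bag has size at most 3, so the width is 3 − 1 = 2 and tw(G) ≤ 2. Conversely, {b, d, g} is a clique of size 3, and the vertices of any clique must share a bag in every tree decomposition; so some bag has ≥ 3 vertices and tw(G) ≥ 2. Combining the bounds, tw(G) = 2.

2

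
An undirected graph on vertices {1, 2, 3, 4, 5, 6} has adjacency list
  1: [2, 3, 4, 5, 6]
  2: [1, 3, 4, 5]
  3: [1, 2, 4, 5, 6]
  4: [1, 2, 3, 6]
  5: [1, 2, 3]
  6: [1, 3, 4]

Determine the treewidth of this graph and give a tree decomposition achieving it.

Each bag holds 4 vertices, so the decomposition has width 3, which upper-bounds the treewidth. On the other hand G contains the 4-clique {1, 2, 3, 4}. A clique must lie in a single bag of any decomposition, so no decomposition can have width below 3. Therefore the treewidth is 3.

Treewidth 3.
One such decomposition:
Bags: B1 = {1, 2, 3, 5}  B2 = {1, 2, 3, 4}  B3 = {1, 3, 4, 6}
Tree: B1–B2, B2–B3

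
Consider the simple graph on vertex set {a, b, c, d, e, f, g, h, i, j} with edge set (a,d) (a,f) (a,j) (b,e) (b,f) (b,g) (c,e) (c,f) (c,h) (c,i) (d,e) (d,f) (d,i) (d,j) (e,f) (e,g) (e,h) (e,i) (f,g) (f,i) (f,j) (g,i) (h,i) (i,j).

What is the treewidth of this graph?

A width-3 tree decomposition is:
Bags: B1 = {d, f, i, j}  B2 = {d, e, f, i}  B3 = {e, f, g, i}  B4 = {c, e, f, i}  B5 = {c, e, h, i}  B6 = {a, d, f, j}  B7 = {b, e, f, g}
Tree: B1–B2, B2–B3, B2–B4, B4–B5, B1–B6, B3–B7
Each bag holds 4 vertices, so the decomposition has width 3, which upper-bounds the treewidth. On the other hand G contains the 4-clique {c, e, h, i}. A clique must lie in a single bag of any decomposition, so no decomposition can have width below 3. Combining the bounds, tw(G) = 3.

3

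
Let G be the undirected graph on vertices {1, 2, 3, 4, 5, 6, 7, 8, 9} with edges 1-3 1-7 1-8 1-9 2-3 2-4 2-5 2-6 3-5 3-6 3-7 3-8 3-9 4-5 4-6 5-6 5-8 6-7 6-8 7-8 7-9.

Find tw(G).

3

A width-3 tree decomposition is:
Bags: B1 = {2, 3, 5, 6}  B2 = {3, 5, 6, 8}  B3 = {3, 6, 7, 8}  B4 = {1, 3, 7, 8}  B5 = {2, 4, 5, 6}  B6 = {1, 3, 7, 9}
Tree: B1–B2, B2–B3, B3–B4, B1–B5, B4–B6
Each bag holds 4 vertices, so the decomposition has width 3, which upper-bounds the treewidth. Conversely, {1, 3, 7, 8} is a clique of size 4, and the vertices of any clique must share a bag in every tree decomposition; so some bag has ≥ 4 vertices and tw(G) ≥ 3. Therefore the treewidth is 3.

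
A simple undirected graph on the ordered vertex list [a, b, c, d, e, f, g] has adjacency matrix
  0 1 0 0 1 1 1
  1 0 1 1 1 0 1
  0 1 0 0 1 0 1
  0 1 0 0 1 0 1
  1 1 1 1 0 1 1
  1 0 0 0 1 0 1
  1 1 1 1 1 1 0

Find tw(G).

A width-3 tree decomposition is:
Bags: B1 = {a, b, e, g}  B2 = {b, c, e, g}  B3 = {b, d, e, g}  B4 = {a, e, f, g}
Tree: B1–B2, B2–B3, B1–B4
Every bag has size at most 4, so the width is 4 − 1 = 3 and tw(G) ≤ 3. Conversely, {a, e, f, g} is a clique of size 4, and the vertices of any clique must share a bag in every tree decomposition; so some bag has ≥ 4 vertices and tw(G) ≥ 3. The upper and lower bounds meet at 3, so that is the treewidth.

3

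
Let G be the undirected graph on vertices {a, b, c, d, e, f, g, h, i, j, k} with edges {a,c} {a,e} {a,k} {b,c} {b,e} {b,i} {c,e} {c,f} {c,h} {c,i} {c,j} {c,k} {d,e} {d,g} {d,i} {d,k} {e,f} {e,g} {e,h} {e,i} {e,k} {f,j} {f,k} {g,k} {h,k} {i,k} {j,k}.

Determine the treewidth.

A width-3 tree decomposition is:
Bags: B1 = {c, e, i, k}  B2 = {c, e, h, k}  B3 = {a, c, e, k}  B4 = {b, c, e, i}  B5 = {d, e, i, k}  B6 = {c, e, f, k}  B7 = {c, f, j, k}  B8 = {d, e, g, k}
Tree: B1–B2, B2–B3, B1–B4, B1–B5, B1–B6, B6–B7, B5–B8
Every bag has size at most 4, so the width is 4 − 1 = 3 and tw(G) ≤ 3. Conversely, {c, f, j, k} is a clique of size 4, and the vertices of any clique must share a bag in every tree decomposition; so some bag has ≥ 4 vertices and tw(G) ≥ 3. The upper and lower bounds meet at 3, so that is the treewidth.

3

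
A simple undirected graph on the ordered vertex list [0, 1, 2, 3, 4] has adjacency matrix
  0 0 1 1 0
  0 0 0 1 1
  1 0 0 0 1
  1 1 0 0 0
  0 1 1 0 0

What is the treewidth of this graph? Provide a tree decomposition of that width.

Treewidth 2.
One optimal decomposition is:
Bags: B1 = {0, 2, 3}  B2 = {2, 3, 4}  B3 = {1, 3, 4}
Tree: B1–B2, B2–B3

Every bag has size at most 3, so the width is 3 − 1 = 2 and tw(G) ≤ 2. The edges 3–0–2–4–1–3 form a cycle, so G is not a tree and its treewidth is at least 2. The upper and lower bounds meet at 2, so that is the treewidth.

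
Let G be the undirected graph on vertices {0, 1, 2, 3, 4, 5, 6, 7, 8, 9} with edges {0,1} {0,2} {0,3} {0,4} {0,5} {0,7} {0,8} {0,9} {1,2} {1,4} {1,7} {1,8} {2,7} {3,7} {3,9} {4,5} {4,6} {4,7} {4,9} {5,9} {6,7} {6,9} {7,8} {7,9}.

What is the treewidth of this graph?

A width-3 tree decomposition is:
Bags: B1 = {0, 4, 7, 9}  B2 = {0, 4, 5, 9}  B3 = {0, 3, 7, 9}  B4 = {4, 6, 7, 9}  B5 = {0, 1, 4, 7}  B6 = {0, 1, 7, 8}  B7 = {0, 1, 2, 7}
Tree: B1–B2, B1–B3, B1–B4, B1–B5, B5–B6, B6–B7
Every bag has size at most 4, so the width is 4 − 1 = 3 and tw(G) ≤ 3. On the other hand G contains the 4-clique {0, 4, 5, 9}. A clique must lie in a single bag of any decomposition, so no decomposition can have width below 3. Combining the bounds, tw(G) = 3.

3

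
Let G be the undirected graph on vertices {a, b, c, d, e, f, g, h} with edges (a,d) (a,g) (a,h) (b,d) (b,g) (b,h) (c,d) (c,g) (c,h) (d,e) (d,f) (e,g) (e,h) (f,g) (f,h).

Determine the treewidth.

A width-3 tree decomposition is:
Bags: B1 = {a, d, g, h}  B2 = {d, f, g, h}  B3 = {c, d, g, h}  B4 = {d, e, g, h}  B5 = {b, d, g, h}
Tree: B1–B2, B2–B3, B3–B4, B4–B5
The largest bag has 4 vertices, giving width 3; this decomposition certifies tw(G) ≤ 3. For the lower bound: the 4 vertex sets {a,h}, {f,g}, {d}, {c} are disjoint, each induces a connected subgraph, and every pair is joined by at least one edge of G. Contracting each set to a single vertex therefore yields K_{4} as a minor, and since treewidth is minor-monotone, tw(G) ≥ tw(K_{4}) = 3. Combining the bounds, tw(G) = 3.

3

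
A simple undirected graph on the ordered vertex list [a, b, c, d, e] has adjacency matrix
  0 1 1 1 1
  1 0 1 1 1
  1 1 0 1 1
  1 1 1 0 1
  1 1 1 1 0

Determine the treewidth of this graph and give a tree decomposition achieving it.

With just one bag of size 5, the width is 5 − 1 = 4, so tw(G) ≤ 4. Conversely, {a, b, c, d, e} is a clique of size 5, and the vertices of any clique must share a bag in every tree decomposition; so some bag has ≥ 5 vertices and tw(G) ≥ 4. Hence tw(G) = 4 exactly.

Treewidth 4.
One such decomposition:
Bags: B1 = {a, b, c, d, e}
Tree: (single bag)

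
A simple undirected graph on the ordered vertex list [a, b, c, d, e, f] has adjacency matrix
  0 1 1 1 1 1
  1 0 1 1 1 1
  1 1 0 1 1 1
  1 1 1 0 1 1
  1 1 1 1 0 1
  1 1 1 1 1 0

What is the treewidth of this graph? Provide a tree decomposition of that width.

With just one bag of size 6, the width is 6 − 1 = 5, so tw(G) ≤ 5. On the other hand G contains the 6-clique {a, b, c, d, e, f}. A clique must lie in a single bag of any decomposition, so no decomposition can have width below 5. The upper and lower bounds meet at 5, so that is the treewidth.

Treewidth 5.
One such decomposition:
Bags: B1 = {a, b, c, d, e, f}
Tree: (single bag)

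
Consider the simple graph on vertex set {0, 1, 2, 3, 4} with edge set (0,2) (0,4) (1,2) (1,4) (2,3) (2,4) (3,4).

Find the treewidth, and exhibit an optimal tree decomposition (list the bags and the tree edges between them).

Every bag has size at most 3, so the width is 3 − 1 = 2 and tw(G) ≤ 2. For the lower bound, the 3 vertices {0, 2, 4} are pairwise adjacent, and any tree decomposition puts a clique entirely inside one bag — forcing width ≥ 2. Hence tw(G) = 2 exactly.

Treewidth 2.
Bags: B1 = {1, 2, 4}  B2 = {2, 3, 4}  B3 = {0, 2, 4}
Tree: B1–B2, B1–B3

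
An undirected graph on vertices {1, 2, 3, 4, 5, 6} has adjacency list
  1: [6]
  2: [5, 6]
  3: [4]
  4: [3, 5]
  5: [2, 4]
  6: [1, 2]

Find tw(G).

1

A width-1 tree decomposition is:
Bags: B1 = {3, 4}  B2 = {4, 5}  B3 = {2, 5}  B4 = {2, 6}  B5 = {1, 6}
Tree: B1–B2, B2–B3, B3–B4, B4–B5
The largest bag has 2 vertices, giving width 1; this decomposition certifies tw(G) ≤ 1. Any graph with an edge has treewidth ≥ 1, and G has the edge 3–4. Therefore the treewidth is 1.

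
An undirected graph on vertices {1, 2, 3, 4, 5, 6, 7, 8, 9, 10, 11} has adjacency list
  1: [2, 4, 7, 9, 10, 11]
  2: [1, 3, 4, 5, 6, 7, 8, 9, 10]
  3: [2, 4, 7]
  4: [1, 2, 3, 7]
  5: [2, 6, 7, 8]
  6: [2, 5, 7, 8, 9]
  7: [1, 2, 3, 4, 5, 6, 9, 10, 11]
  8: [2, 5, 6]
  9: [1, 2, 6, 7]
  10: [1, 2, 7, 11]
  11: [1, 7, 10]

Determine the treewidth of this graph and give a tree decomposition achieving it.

Treewidth 3.
Bags: B1 = {1, 2, 7, 10}  B2 = {1, 2, 7, 9}  B3 = {1, 2, 4, 7}  B4 = {2, 6, 7, 9}  B5 = {1, 7, 10, 11}  B6 = {2, 5, 6, 7}  B7 = {2, 3, 4, 7}  B8 = {2, 5, 6, 8}
Tree: B1–B2, B2–B3, B2–B4, B1–B5, B4–B6, B3–B7, B6–B8

Each bag holds 4 vertices, so the decomposition has width 3, which upper-bounds the treewidth. Conversely, {2, 5, 6, 8} is a clique of size 4, and the vertices of any clique must share a bag in every tree decomposition; so some bag has ≥ 4 vertices and tw(G) ≥ 3. Therefore the treewidth is 3.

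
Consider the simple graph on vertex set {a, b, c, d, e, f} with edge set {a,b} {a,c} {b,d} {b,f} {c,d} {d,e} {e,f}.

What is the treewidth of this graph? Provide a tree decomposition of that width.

Treewidth 2.
One such decomposition:
Bags: B1 = {a, c, d}  B2 = {a, b, d}  B3 = {b, d, e}  B4 = {b, e, f}
Tree: B1–B2, B2–B3, B3–B4

The largest bag has 3 vertices, giving width 2; this decomposition certifies tw(G) ≤ 2. The edges c–a–b–d–c form a cycle, so G is not a tree and its treewidth is at least 2. Therefore the treewidth is 2.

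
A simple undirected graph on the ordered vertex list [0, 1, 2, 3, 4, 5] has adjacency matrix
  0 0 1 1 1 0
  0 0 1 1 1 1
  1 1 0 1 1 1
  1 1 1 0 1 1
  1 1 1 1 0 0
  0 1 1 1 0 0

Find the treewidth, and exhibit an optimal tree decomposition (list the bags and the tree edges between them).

Every bag has size at most 4, so the width is 4 − 1 = 3 and tw(G) ≤ 3. On the other hand G contains the 4-clique {0, 2, 3, 4}. A clique must lie in a single bag of any decomposition, so no decomposition can have width below 3. Combining the bounds, tw(G) = 3.

Treewidth 3.
One optimal decomposition is:
Bags: B1 = {0, 2, 3, 4}  B2 = {1, 2, 3, 4}  B3 = {1, 2, 3, 5}
Tree: B1–B2, B2–B3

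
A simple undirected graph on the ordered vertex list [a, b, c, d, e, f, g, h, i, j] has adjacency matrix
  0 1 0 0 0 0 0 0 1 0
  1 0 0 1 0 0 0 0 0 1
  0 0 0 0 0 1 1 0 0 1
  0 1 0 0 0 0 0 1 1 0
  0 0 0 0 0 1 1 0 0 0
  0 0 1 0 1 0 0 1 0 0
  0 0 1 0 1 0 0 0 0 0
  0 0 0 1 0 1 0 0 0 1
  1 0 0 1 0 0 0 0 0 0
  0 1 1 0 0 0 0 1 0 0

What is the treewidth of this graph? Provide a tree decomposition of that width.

Treewidth 2.
Bags: B1 = {e, f, g}  B2 = {c, f, g}  B3 = {c, f, h}  B4 = {c, h, j}  B5 = {d, h, j}  B6 = {b, d, j}  B7 = {b, d, i}  B8 = {a, b, i}
Tree: B1–B2, B2–B3, B3–B4, B4–B5, B5–B6, B6–B7, B7–B8

Every bag has size at most 3, so the width is 3 − 1 = 2 and tw(G) ≤ 2. Since e–g–c–f–e is a cycle in G, G is not acyclic. Forests are exactly the graphs of treewidth ≤ 1, so tw(G) ≥ 2. Combining the bounds, tw(G) = 2.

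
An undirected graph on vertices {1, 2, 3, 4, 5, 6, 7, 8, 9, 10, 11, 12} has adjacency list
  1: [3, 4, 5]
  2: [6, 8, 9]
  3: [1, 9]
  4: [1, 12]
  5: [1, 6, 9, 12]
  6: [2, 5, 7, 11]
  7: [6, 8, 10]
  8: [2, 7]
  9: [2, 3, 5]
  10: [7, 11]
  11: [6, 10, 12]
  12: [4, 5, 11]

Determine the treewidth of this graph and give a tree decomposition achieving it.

Treewidth 3.
Bags: B1 = {2, 7, 8, 10}  B2 = {2, 6, 7, 10}  B3 = {2, 6, 10, 11}  B4 = {2, 6, 9, 11}  B5 = {5, 6, 9, 11}  B6 = {5, 9, 11, 12}  B7 = {3, 5, 9, 12}  B8 = {1, 3, 5, 12}  B9 = {1, 3, 4, 12}
Tree: B1–B2, B2–B3, B3–B4, B4–B5, B5–B6, B6–B7, B7–B8, B8–B9

Every bag has size at most 4, so the width is 4 − 1 = 3 and tw(G) ≤ 3. For the lower bound: the 4 vertex sets {7,8,10}, {2}, {6}, {5,9,11,12} are disjoint, each induces a connected subgraph, and every pair is joined by at least one edge of G. Contracting each set to a single vertex therefore yields K_{4} as a minor, and since treewidth is minor-monotone, tw(G) ≥ tw(K_{4}) = 3. Combining the bounds, tw(G) = 3.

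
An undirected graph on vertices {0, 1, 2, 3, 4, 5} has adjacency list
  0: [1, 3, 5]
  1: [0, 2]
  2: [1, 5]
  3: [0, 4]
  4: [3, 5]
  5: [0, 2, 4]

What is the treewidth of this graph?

A width-2 tree decomposition is:
Bags: B1 = {1, 2, 5}  B2 = {0, 1, 5}  B3 = {0, 4, 5}  B4 = {0, 3, 4}
Tree: B1–B2, B2–B3, B3–B4
The largest bag has 3 vertices, giving width 2; this decomposition certifies tw(G) ≤ 2. Since 2–1–0–5–2 is a cycle in G, G is not acyclic. Forests are exactly the graphs of treewidth ≤ 1, so tw(G) ≥ 2. The upper and lower bounds meet at 2, so that is the treewidth.

2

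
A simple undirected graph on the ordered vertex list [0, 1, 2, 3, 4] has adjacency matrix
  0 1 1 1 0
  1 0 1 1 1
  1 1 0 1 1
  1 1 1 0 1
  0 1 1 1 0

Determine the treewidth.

3

A width-3 tree decomposition is:
Bags: B1 = {0, 1, 2, 3}  B2 = {1, 2, 3, 4}
Tree: B1–B2
Each bag holds 4 vertices, so the decomposition has width 3, which upper-bounds the treewidth. For the lower bound, the 4 vertices {0, 1, 2, 3} are pairwise adjacent, and any tree decomposition puts a clique entirely inside one bag — forcing width ≥ 3. Combining the bounds, tw(G) = 3.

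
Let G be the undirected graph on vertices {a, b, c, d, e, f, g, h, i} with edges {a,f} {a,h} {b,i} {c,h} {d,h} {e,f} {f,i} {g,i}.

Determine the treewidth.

A width-1 tree decomposition is:
Bags: B1 = {a, h}  B2 = {c, h}  B3 = {a, f}  B4 = {f, i}  B5 = {b, i}  B6 = {d, h}  B7 = {e, f}  B8 = {g, i}
Tree: B1–B2, B1–B3, B3–B4, B4–B5, B1–B6, B4–B7, B4–B8
Each bag holds 2 vertices, so the decomposition has width 1, which upper-bounds the treewidth. Since G has at least one edge (e.g. a–h), it is not an edgeless graph, so tw(G) ≥ 1. Therefore the treewidth is 1.

1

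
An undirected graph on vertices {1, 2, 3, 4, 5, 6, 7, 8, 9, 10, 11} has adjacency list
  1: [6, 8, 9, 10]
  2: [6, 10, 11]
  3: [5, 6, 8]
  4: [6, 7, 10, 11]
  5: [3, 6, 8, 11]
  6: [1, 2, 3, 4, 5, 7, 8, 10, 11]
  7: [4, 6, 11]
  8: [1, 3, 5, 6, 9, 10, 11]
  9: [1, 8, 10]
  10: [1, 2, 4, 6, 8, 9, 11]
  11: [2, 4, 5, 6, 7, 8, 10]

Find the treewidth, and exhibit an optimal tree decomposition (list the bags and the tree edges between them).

Every bag has size at most 4, so the width is 4 − 1 = 3 and tw(G) ≤ 3. On the other hand G contains the 4-clique {1, 8, 9, 10}. A clique must lie in a single bag of any decomposition, so no decomposition can have width below 3. The upper and lower bounds meet at 3, so that is the treewidth.

Treewidth 3.
One optimal decomposition is:
Bags: B1 = {6, 8, 10, 11}  B2 = {4, 6, 10, 11}  B3 = {5, 6, 8, 11}  B4 = {1, 6, 8, 10}  B5 = {3, 5, 6, 8}  B6 = {2, 6, 10, 11}  B7 = {1, 8, 9, 10}  B8 = {4, 6, 7, 11}
Tree: B1–B2, B1–B3, B1–B4, B3–B5, B2–B6, B4–B7, B2–B8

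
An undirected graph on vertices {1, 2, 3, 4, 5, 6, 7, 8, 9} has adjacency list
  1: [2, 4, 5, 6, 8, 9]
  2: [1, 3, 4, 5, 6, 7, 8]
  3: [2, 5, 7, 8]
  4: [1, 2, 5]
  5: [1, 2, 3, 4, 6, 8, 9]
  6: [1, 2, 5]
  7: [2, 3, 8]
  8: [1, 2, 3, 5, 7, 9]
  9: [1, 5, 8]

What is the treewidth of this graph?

3

A width-3 tree decomposition is:
Bags: B1 = {2, 3, 5, 8}  B2 = {1, 2, 5, 8}  B3 = {1, 5, 8, 9}  B4 = {2, 3, 7, 8}  B5 = {1, 2, 5, 6}  B6 = {1, 2, 4, 5}
Tree: B1–B2, B2–B3, B1–B4, B2–B5, B5–B6
The largest bag has 4 vertices, giving width 3; this decomposition certifies tw(G) ≤ 3. For the lower bound, the 4 vertices {1, 5, 8, 9} are pairwise adjacent, and any tree decomposition puts a clique entirely inside one bag — forcing width ≥ 3. Hence tw(G) = 3 exactly.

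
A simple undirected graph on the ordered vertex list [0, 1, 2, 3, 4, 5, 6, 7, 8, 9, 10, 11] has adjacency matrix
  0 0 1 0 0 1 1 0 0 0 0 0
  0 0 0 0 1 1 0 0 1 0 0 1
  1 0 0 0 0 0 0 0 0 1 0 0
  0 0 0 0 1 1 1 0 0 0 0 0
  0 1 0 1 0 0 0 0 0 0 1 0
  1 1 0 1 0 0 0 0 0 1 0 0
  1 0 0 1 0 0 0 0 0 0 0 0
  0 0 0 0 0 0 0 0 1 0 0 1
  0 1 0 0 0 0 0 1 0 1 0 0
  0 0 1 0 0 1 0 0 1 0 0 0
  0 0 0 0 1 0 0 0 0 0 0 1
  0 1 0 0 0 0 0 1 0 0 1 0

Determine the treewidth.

A width-3 tree decomposition is:
Bags: B1 = {7, 8, 10, 11}  B2 = {1, 8, 10, 11}  B3 = {1, 4, 8, 10}  B4 = {1, 4, 8, 9}  B5 = {1, 4, 5, 9}  B6 = {3, 4, 5, 9}  B7 = {2, 3, 5, 9}  B8 = {0, 2, 3, 5}  B9 = {0, 2, 3, 6}
Tree: B1–B2, B2–B3, B3–B4, B4–B5, B5–B6, B6–B7, B7–B8, B8–B9
Each bag holds 4 vertices, so the decomposition has width 3, which upper-bounds the treewidth. For the lower bound: the 4 vertex sets {7,10,11}, {8}, {1}, {3,4,5,9} are disjoint, each induces a connected subgraph, and every pair is joined by at least one edge of G. Contracting each set to a single vertex therefore yields K_{4} as a minor, and since treewidth is minor-monotone, tw(G) ≥ tw(K_{4}) = 3. Hence tw(G) = 3 exactly.

3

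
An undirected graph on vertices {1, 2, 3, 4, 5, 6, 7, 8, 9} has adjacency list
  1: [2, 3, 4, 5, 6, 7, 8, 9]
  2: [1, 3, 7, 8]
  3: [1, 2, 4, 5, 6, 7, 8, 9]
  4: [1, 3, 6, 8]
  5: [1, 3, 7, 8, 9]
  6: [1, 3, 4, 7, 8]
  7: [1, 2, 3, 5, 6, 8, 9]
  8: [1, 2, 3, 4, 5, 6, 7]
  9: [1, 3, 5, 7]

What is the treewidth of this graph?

A width-4 tree decomposition is:
Bags: B1 = {1, 3, 5, 7, 8}  B2 = {1, 3, 6, 7, 8}  B3 = {1, 3, 5, 7, 9}  B4 = {1, 2, 3, 7, 8}  B5 = {1, 3, 4, 6, 8}
Tree: B1–B2, B1–B3, B1–B4, B2–B5
Each bag holds 5 vertices, so the decomposition has width 4, which upper-bounds the treewidth. On the other hand G contains the 5-clique {1, 3, 4, 6, 8}. A clique must lie in a single bag of any decomposition, so no decomposition can have width below 4. Hence tw(G) = 4 exactly.

4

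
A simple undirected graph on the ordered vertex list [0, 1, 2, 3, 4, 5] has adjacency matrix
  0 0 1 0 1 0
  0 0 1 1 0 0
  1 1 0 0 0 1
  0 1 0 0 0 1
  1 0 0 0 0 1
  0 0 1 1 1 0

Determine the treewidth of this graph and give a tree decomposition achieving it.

Every bag has size at most 3, so the width is 3 − 1 = 2 and tw(G) ≤ 2. Since 3–1–2–5–3 is a cycle in G, G is not acyclic. Forests are exactly the graphs of treewidth ≤ 1, so tw(G) ≥ 2. Therefore the treewidth is 2.

Treewidth 2.
One optimal decomposition is:
Bags: B1 = {1, 3, 5}  B2 = {1, 2, 5}  B3 = {2, 4, 5}  B4 = {0, 2, 4}
Tree: B1–B2, B2–B3, B3–B4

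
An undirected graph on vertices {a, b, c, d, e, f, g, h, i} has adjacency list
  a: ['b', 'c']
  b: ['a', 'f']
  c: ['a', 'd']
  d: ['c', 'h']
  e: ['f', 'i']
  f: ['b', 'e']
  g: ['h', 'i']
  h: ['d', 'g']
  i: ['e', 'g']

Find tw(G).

2

A width-2 tree decomposition is:
Bags: B1 = {e, g, i}  B2 = {e, f, g}  B3 = {b, f, g}  B4 = {a, b, g}  B5 = {a, c, g}  B6 = {c, d, g}  B7 = {d, g, h}
Tree: B1–B2, B2–B3, B3–B4, B4–B5, B5–B6, B6–B7
The largest bag has 3 vertices, giving width 2; this decomposition certifies tw(G) ≤ 2. For the lower bound, G contains the cycle g–i–e–f–b–a–c–d–h–g, so G is not a forest; only forests have treewidth ≤ 1, hence tw(G) ≥ 2. Therefore the treewidth is 2.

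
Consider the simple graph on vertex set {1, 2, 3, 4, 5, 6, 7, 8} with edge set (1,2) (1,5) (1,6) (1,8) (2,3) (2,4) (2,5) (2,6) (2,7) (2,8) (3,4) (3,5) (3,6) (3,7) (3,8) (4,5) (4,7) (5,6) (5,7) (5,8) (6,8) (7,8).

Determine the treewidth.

A width-4 tree decomposition is:
Bags: B1 = {2, 3, 5, 6, 8}  B2 = {2, 3, 5, 7, 8}  B3 = {2, 3, 4, 5, 7}  B4 = {1, 2, 5, 6, 8}
Tree: B1–B2, B2–B3, B1–B4
Every bag has size at most 5, so the width is 5 − 1 = 4 and tw(G) ≤ 4. Conversely, {1, 2, 5, 6, 8} is a clique of size 5, and the vertices of any clique must share a bag in every tree decomposition; so some bag has ≥ 5 vertices and tw(G) ≥ 4. Therefore the treewidth is 4.

4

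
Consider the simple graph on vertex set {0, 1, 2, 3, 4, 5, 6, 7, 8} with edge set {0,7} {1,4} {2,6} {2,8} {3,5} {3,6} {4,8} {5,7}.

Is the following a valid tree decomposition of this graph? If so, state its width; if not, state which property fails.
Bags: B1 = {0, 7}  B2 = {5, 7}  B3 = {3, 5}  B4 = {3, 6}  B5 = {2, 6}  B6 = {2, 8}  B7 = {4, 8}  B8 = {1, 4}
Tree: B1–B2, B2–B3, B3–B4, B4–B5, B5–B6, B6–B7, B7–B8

Yes; width 1.

Checking the three conditions: (i) the bags cover all of {0, 1, 2, 3, 4, 5, 6, 7, 8}; (ii) for each edge, some bag contains both endpoints; (iii) the bags containing any fixed vertex form a subtree. All hold, so the decomposition is valid with width 2 − 1 = 1.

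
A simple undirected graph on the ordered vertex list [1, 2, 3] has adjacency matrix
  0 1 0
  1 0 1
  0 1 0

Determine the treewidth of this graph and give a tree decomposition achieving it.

Every bag has size at most 2, so the width is 2 − 1 = 1 and tw(G) ≤ 1. Since G has at least one edge (e.g. 2–1), it is not an edgeless graph, so tw(G) ≥ 1. The upper and lower bounds meet at 1, so that is the treewidth.

Treewidth 1.
One such decomposition:
Bags: B1 = {1, 2}  B2 = {2, 3}
Tree: B1–B2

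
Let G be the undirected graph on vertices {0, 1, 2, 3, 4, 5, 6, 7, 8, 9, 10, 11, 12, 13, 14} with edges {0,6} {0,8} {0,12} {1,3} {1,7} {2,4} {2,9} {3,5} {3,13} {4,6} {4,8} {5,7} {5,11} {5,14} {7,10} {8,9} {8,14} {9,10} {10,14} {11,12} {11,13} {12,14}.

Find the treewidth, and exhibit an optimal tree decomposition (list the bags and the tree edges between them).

The largest bag has 4 vertices, giving width 3; this decomposition certifies tw(G) ≤ 3. For the lower bound: the 4 vertex sets {1,3,13}, {7}, {5}, {10,11,12,14} are disjoint, each induces a connected subgraph, and every pair is joined by at least one edge of G. Contracting each set to a single vertex therefore yields K_{4} as a minor, and since treewidth is minor-monotone, tw(G) ≥ tw(K_{4}) = 3. The upper and lower bounds meet at 3, so that is the treewidth.

Treewidth 3.
One optimal decomposition is:
Bags: B1 = {1, 3, 7, 13}  B2 = {3, 5, 7, 13}  B3 = {5, 7, 11, 13}  B4 = {5, 7, 10, 11}  B5 = {5, 10, 11, 14}  B6 = {10, 11, 12, 14}  B7 = {9, 10, 12, 14}  B8 = {8, 9, 12, 14}  B9 = {0, 8, 9, 12}  B10 = {0, 2, 8, 9}  B11 = {0, 2, 4, 8}  B12 = {0, 2, 4, 6}
Tree: B1–B2, B2–B3, B3–B4, B4–B5, B5–B6, B6–B7, B7–B8, B8–B9, B9–B10, B10–B11, B11–B12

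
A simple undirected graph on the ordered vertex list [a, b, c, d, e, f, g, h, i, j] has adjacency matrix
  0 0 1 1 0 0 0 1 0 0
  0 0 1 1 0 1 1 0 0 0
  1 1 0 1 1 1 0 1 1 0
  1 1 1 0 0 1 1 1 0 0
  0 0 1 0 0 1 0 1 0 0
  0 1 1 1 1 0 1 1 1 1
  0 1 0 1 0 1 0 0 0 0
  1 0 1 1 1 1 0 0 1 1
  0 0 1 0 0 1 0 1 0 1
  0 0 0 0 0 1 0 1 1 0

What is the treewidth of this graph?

3

A width-3 tree decomposition is:
Bags: B1 = {c, f, h, i}  B2 = {c, d, f, h}  B3 = {b, c, d, f}  B4 = {f, h, i, j}  B5 = {b, d, f, g}  B6 = {a, c, d, h}  B7 = {c, e, f, h}
Tree: B1–B2, B2–B3, B1–B4, B3–B5, B2–B6, B1–B7
Every bag has size at most 4, so the width is 4 − 1 = 3 and tw(G) ≤ 3. On the other hand G contains the 4-clique {a, c, d, h}. A clique must lie in a single bag of any decomposition, so no decomposition can have width below 3. Therefore the treewidth is 3.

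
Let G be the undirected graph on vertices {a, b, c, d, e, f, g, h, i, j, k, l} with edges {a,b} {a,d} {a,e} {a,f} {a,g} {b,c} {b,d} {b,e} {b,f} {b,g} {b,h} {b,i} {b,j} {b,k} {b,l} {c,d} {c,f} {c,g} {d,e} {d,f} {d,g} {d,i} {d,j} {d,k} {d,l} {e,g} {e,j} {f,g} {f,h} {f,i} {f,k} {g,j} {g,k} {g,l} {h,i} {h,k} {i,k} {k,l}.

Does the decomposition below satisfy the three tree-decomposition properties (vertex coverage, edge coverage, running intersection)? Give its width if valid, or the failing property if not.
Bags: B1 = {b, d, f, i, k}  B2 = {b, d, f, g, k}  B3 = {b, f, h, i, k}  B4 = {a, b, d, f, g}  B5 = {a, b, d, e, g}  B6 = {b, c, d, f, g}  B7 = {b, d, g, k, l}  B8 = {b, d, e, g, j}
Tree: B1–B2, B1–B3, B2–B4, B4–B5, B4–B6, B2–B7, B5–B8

Vertex coverage: the bags together contain {a, b, c, d, e, f, g, h, i, j, k, l}, the full vertex set. Edge coverage: each edge of G has both endpoints in at least one bag. Running intersection: for every vertex, the bags containing it form a connected subtree. All three properties hold, so this is a valid tree decomposition of width max|bag| − 1 = 4, and hence tw(G) ≤ 4.

Yes; width 4.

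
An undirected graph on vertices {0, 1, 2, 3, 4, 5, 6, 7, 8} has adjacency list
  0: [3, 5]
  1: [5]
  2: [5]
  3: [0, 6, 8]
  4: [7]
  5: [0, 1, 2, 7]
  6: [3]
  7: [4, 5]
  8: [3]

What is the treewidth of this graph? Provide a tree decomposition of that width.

The largest bag has 2 vertices, giving width 1; this decomposition certifies tw(G) ≤ 1. Since G has at least one edge (e.g. 3–0), it is not an edgeless graph, so tw(G) ≥ 1. Combining the bounds, tw(G) = 1.

Treewidth 1.
One such decomposition:
Bags: B1 = {0, 3}  B2 = {0, 5}  B3 = {2, 5}  B4 = {5, 7}  B5 = {1, 5}  B6 = {3, 6}  B7 = {4, 7}  B8 = {3, 8}
Tree: B1–B2, B2–B3, B2–B4, B3–B5, B1–B6, B4–B7, B1–B8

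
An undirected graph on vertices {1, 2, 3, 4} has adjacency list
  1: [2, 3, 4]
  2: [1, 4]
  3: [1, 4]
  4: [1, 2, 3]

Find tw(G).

2

A width-2 tree decomposition is:
Bags: B1 = {1, 2, 4}  B2 = {1, 3, 4}
Tree: B1–B2
Every bag has size at most 3, so the width is 3 − 1 = 2 and tw(G) ≤ 2. On the other hand G contains the 3-clique {1, 2, 4}. A clique must lie in a single bag of any decomposition, so no decomposition can have width below 2. The upper and lower bounds meet at 2, so that is the treewidth.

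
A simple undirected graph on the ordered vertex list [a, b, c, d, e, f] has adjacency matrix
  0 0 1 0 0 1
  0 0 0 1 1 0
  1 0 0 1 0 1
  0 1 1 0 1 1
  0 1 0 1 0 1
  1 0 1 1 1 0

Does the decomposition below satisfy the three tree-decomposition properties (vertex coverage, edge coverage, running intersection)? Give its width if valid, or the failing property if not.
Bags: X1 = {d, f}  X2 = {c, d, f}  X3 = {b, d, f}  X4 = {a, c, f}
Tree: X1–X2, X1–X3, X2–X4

A tree decomposition must satisfy three properties: every vertex lies in some bag; for every edge, both endpoints lie together in some bag; and for every vertex, the bags containing it form a connected subtree. Here vertex e appears in no bag, so the decomposition is invalid.

No — vertex e appears in no bag.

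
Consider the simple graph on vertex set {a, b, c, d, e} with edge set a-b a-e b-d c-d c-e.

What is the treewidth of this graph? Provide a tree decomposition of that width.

Treewidth 2.
One such decomposition:
Bags: B1 = {c, d, e}  B2 = {a, d, e}  B3 = {a, b, d}
Tree: B1–B2, B2–B3

Each bag holds 3 vertices, so the decomposition has width 2, which upper-bounds the treewidth. For the lower bound, G contains the cycle d–c–e–a–b–d, so G is not a forest; only forests have treewidth ≤ 1, hence tw(G) ≥ 2. Combining the bounds, tw(G) = 2.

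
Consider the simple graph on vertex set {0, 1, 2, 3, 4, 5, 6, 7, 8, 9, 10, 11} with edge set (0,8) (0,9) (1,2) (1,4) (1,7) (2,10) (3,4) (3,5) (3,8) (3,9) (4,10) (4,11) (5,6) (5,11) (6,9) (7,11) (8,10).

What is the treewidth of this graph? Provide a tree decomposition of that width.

Treewidth 3.
One optimal decomposition is:
Bags: B1 = {1, 2, 7, 10}  B2 = {1, 4, 7, 10}  B3 = {4, 7, 10, 11}  B4 = {4, 8, 10, 11}  B5 = {3, 4, 8, 11}  B6 = {3, 5, 8, 11}  B7 = {0, 3, 5, 8}  B8 = {0, 3, 5, 9}  B9 = {0, 5, 6, 9}
Tree: B1–B2, B2–B3, B3–B4, B4–B5, B5–B6, B6–B7, B7–B8, B8–B9

Each bag holds 4 vertices, so the decomposition has width 3, which upper-bounds the treewidth. For the lower bound: the 4 vertex sets {1,2,7}, {10}, {4}, {3,5,8,11} are disjoint, each induces a connected subgraph, and every pair is joined by at least one edge of G. Contracting each set to a single vertex therefore yields K_{4} as a minor, and since treewidth is minor-monotone, tw(G) ≥ tw(K_{4}) = 3. Therefore the treewidth is 3.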